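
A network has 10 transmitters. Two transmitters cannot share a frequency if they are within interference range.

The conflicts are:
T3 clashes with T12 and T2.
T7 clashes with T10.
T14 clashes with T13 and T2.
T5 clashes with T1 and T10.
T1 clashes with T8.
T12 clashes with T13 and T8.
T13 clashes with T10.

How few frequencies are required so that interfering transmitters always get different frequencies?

The cycle T3-T2-T14-T13-T12-T3 has odd length 5, so it cannot be 2-colored; at least 3 frequencies are needed.
A valid assignment using 3 frequencies: T3=2, T7=2, T14=1, T5=2, T1=1, T12=1, T13=2, T8=2, T10=1, T2=3. No two conflicting transmitters share a frequency.

3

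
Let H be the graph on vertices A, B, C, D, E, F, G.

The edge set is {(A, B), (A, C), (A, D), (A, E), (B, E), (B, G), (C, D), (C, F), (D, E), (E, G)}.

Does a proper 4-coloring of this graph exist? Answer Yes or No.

Yes

The chromatic number is 3. A, C, D are pairwise adjacent, so at least 3 colors are needed.
3 colors suffice: color red → {A, F, G}; color blue → {C, E}; color green → {B, D}.
Since 4 ≥ 3, a proper 4-coloring certainly exists.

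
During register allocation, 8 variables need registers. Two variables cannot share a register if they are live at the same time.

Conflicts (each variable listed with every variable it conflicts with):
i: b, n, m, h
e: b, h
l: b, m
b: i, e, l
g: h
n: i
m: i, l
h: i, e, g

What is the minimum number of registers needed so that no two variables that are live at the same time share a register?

g and h conflict, so at least 2 registers are needed.
2 registers suffice: register 1 → {i, e, l, g}; register 2 → {b, n, m, h}. Each listed conflict is separated.

2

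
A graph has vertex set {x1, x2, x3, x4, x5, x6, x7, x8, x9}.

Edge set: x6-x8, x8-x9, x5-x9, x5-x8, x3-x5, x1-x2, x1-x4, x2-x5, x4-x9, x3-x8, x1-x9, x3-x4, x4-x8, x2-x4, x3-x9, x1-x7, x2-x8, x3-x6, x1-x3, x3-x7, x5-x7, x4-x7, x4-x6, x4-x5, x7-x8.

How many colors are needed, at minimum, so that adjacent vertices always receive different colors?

5

x3, x4, x5, x8, x9 are mutually adjacent (a clique of size 5), so at least 5 colors are needed.
5 colors suffice: color R → {x4}; color B → {x1, x8}; color G → {x2, x3}; color Y → {x5, x6}; color P → {x7, x9}. No two adjacent vertices share a color.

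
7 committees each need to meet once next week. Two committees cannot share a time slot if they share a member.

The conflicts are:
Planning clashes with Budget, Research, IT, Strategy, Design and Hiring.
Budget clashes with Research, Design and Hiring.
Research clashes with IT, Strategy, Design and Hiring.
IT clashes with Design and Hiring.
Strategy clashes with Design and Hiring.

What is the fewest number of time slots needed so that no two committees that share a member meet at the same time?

Planning, Research, Strategy, Design all conflict with each other, so at least 4 time slots are needed.
4 time slots suffice: time slot 1 → {Planning}; time slot 2 → {Research}; time slot 3 → {Design, Hiring}; time slot 4 → {Budget, IT, Strategy}. No two conflicting committees share a time slot.

4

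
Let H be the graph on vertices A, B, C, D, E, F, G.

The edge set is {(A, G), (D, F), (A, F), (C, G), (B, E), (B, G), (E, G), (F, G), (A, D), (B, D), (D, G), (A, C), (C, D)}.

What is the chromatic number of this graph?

4

A, D, F, G are pairwise adjacent (a clique of size 4), so at least 4 colors are needed.
A valid assignment using 4 colors: A=3, B=3, C=4, D=2, E=2, F=4, G=1. No two adjacent vertices share a color.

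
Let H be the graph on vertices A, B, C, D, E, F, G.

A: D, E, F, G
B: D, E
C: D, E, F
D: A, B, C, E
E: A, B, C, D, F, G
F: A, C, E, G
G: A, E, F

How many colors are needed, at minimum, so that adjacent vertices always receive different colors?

A, E, F, G are mutually adjacent (a clique of size 4), so at least 4 colors are needed.
4 colors suffice: color red → {E}; color blue → {A, B, C}; color green → {D, F}; color yellow → {G}. Each edge has distinct colors on its endpoints.

4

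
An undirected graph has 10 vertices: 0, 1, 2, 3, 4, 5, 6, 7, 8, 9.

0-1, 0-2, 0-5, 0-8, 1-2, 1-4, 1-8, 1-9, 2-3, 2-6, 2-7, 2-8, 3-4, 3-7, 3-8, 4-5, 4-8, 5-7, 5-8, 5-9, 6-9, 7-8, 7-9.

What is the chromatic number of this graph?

4

2, 3, 7, 8 are mutually adjacent (a clique of size 4), so at least 4 colors are needed.
One proper 4-coloring: 0=yellow, 1=green, 2=blue, 3=green, 4=yellow, 5=blue, 6=green, 7=yellow, 8=red, 9=red. No two adjacent vertices share a color.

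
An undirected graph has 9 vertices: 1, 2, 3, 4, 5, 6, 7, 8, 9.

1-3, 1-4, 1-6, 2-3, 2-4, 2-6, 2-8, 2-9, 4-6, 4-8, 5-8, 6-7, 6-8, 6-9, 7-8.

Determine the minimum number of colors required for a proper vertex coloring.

4

2, 4, 6, 8 are pairwise adjacent (a clique of size 4), so at least 4 colors are needed.
4 colors suffice: color red → {3, 5, 6}; color blue → {1, 8, 9}; color green → {2, 7}; color yellow → {4}. Every edge joins two different colors.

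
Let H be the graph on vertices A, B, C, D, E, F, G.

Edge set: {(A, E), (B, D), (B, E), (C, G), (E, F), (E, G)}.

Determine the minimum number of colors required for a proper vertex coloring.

2

E and G are adjacent, so at least 2 colors are needed.
2 colors suffice: color 1 → {C, D, E}; color 2 → {A, B, F, G}. No two adjacent vertices share a color.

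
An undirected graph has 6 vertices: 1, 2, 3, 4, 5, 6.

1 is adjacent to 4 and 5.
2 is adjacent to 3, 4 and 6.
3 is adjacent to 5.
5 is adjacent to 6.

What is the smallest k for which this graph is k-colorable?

3

The cycle 2-6-5-1-4-2 has odd length 5, so it cannot be 2-colored; at least 3 colors are needed.
3 colors suffice: 1=green, 2=red, 3=blue, 4=blue, 5=red, 6=blue. Every edge joins two different colors.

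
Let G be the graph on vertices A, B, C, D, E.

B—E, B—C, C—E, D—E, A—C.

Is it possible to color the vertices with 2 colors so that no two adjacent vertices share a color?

No

B, C, E are mutually adjacent, so at least 3 colors are needed.
So 2 colors are not enough.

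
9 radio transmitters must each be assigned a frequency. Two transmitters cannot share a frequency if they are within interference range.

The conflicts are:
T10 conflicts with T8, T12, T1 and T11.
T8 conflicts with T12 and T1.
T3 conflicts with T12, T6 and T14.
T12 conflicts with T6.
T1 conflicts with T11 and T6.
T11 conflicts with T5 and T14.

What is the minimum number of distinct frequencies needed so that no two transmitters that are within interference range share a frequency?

3

T3, T12, T6 all conflict with each other, so at least 3 frequencies are needed.
3 frequencies suffice: frequency 1 → {T10, T5, T6, T14}; frequency 2 → {T12, T1}; frequency 3 → {T8, T3, T11}. No two conflicting transmitters share a frequency.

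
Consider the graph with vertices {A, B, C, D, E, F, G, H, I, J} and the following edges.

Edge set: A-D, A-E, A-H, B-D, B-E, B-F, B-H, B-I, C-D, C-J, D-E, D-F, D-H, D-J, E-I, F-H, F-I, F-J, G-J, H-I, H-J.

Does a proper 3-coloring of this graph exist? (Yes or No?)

B, F, H, I are pairwise adjacent (a clique of size 4), so at least 4 colors are needed.
So 3 colors are not enough.

No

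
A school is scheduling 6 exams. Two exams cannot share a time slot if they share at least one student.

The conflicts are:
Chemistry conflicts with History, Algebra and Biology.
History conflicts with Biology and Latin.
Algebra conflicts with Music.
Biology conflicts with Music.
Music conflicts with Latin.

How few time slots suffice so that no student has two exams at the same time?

Chemistry, History, Biology all conflict with each other, so at least 3 time slots are needed.
3 time slots suffice: time slot 1 → {Chemistry, Music}; time slot 2 → {History, Algebra}; time slot 3 → {Biology, Latin}. Every pair that conflicts lands in different time slots.

3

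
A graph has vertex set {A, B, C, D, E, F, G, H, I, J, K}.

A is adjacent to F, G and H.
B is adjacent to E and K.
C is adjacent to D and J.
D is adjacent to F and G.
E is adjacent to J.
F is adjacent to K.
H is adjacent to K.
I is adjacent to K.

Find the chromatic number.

3

The cycle K-F-D-C-J-E-B-K has odd length 7, so it cannot be 2-colored; at least 3 colors are needed.
3 colors suffice: color 1 → {A, D, J, K}; color 2 → {C, E, F, G, H, I}; color 3 → {B}. Every edge joins two different colors.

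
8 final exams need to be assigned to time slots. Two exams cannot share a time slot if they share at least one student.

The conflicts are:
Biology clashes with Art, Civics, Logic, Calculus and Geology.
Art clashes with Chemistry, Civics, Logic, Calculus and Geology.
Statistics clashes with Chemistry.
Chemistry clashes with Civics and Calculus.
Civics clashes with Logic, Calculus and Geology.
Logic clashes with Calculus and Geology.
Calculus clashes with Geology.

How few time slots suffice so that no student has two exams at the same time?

6

Biology, Art, Civics, Logic, Calculus, Geology pairwise conflict, so at least 6 time slots are needed.
6 time slots suffice: time slot 1 → {Art, Statistics}; time slot 2 → {Calculus}; time slot 3 → {Civics}; time slot 4 → {Chemistry, Geology}; time slot 5 → {Logic}; time slot 6 → {Biology}. No two conflicting exams share a time slot.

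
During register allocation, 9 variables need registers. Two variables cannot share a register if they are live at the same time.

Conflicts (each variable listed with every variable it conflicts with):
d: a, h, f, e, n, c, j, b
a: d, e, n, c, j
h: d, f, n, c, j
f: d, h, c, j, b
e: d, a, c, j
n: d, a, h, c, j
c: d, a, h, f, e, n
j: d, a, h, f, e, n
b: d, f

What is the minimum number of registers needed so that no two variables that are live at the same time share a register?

4

d, h, n, c are mutually in conflict, so at least 4 registers are needed.
4 registers suffice: d=1, a=4, h=4, f=3, e=3, n=3, c=2, j=2, b=2. Every pair that conflicts lands in different registers.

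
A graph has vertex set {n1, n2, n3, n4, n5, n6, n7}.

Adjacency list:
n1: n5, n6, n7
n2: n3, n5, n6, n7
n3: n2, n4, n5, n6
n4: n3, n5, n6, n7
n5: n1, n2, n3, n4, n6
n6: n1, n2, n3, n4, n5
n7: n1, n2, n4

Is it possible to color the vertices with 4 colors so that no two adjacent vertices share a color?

Yes

The chromatic number is 4. n2, n3, n5, n6 are pairwise adjacent (a clique of size 4), so at least 4 colors are needed.
4 colors suffice: color 1 → {n6, n7}; color 2 → {n5}; color 3 → {n1, n2, n4}; color 4 → {n3}.
That is already a proper 4-coloring.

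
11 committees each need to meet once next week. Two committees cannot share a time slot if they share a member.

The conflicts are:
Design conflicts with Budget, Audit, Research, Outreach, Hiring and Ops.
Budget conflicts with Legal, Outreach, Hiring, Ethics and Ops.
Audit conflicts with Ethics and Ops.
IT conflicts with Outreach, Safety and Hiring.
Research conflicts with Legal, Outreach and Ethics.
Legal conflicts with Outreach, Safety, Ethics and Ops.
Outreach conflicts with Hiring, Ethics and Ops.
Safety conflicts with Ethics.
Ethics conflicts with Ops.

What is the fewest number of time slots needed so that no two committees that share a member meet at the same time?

5

Budget, Legal, Outreach, Ethics, Ops all conflict with each other, so at least 5 time slots are needed.
Using 5 time slots: Design=2, Budget=3, Audit=1, IT=2, Research=3, Legal=4, Outreach=1, Safety=1, Hiring=4, Ethics=2, Ops=5. No two conflicting committees share a time slot.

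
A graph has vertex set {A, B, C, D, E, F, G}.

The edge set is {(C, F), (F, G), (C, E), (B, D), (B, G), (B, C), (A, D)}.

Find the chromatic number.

2

C and F are adjacent, so at least 2 colors are needed.
2 colors suffice: color 1 → {C, D, G}; color 2 → {A, B, E, F}. Each edge has distinct colors on its endpoints.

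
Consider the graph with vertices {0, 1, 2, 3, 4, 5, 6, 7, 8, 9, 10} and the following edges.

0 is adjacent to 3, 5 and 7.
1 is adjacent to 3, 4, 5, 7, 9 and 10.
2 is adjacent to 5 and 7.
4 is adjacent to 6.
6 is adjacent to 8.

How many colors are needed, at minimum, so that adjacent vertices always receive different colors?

1 and 10 are adjacent, so at least 2 colors are needed.
2 colors suffice: color red → {0, 1, 2, 6}; color blue → {3, 4, 5, 7, 8, 9, 10}. No two adjacent vertices share a color.

2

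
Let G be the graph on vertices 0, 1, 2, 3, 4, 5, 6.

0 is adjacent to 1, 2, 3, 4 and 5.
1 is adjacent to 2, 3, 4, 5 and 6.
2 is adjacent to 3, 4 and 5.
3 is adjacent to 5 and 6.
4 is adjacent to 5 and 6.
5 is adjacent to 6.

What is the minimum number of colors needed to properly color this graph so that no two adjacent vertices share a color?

5

0, 1, 2, 3, 5 form a clique, so at least 5 colors are needed.
5 colors suffice: color a → {5}; color b → {1}; color c → {0, 6}; color d → {2}; color e → {3, 4}. Every edge joins two different colors.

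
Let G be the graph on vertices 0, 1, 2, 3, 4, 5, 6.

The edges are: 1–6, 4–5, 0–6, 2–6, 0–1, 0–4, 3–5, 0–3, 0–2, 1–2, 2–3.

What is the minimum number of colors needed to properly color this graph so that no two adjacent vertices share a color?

0, 1, 2, 6 are mutually adjacent (a clique of size 4), so at least 4 colors are needed.
A valid assignment using 4 colors: 0=a, 1=c, 2=b, 3=c, 4=b, 5=a, 6=d. No two adjacent vertices share a color.

4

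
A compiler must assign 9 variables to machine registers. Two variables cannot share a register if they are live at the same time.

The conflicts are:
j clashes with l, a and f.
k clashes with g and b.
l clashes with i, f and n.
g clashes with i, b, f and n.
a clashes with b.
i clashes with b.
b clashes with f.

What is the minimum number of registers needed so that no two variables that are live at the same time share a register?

g, i, b pairwise conflict, so at least 3 registers are needed.
Using 3 registers: j=2, k=3, l=1, g=2, a=3, i=3, b=1, f=3, n=3. Each listed conflict is separated.

3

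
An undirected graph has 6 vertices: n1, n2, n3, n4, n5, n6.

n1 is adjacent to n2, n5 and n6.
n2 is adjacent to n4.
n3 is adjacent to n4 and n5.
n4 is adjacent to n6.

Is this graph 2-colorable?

No

The cycle n3-n4-n6-n1-n5-n3 has odd length 5, so it cannot be 2-colored; at least 3 colors are needed.
So 2 colors are not enough.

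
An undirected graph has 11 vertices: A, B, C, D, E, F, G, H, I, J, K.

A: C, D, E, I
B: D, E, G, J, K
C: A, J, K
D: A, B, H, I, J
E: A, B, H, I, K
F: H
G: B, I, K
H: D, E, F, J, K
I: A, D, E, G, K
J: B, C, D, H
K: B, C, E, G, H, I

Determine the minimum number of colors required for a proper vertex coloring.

A, E, I are pairwise adjacent, so at least 3 colors are needed.
3 colors suffice: color 1 → {A, F, J, K}; color 2 → {C, D, E, G}; color 3 → {B, H, I}. Each edge has distinct colors on its endpoints.

3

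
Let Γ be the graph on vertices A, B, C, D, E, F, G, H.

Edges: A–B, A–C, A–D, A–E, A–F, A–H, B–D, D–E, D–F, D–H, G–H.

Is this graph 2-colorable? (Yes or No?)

No

A, D, F form a triangle, so at least 3 colors are needed.
So 2 colors are not enough.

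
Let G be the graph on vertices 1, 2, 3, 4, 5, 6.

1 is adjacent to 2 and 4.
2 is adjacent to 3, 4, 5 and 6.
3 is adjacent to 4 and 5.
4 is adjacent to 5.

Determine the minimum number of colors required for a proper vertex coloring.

4

2, 3, 4, 5 form a clique, so at least 4 colors are needed.
A valid assignment using 4 colors: 1=green, 2=red, 3=yellow, 4=blue, 5=green, 6=blue. Each edge has distinct colors on its endpoints.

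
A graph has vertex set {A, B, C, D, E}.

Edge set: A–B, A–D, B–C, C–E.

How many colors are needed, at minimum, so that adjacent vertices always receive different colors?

2

A and D are adjacent, so at least 2 colors are needed.
One proper 2-coloring: A=1, B=2, C=1, D=2, E=2. No two adjacent vertices share a color.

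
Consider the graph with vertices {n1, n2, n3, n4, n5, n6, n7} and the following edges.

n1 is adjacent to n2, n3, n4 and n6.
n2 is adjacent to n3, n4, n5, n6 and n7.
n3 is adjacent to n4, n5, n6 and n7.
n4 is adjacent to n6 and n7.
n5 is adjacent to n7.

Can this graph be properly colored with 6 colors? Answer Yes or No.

The chromatic number is 5. n1, n2, n3, n4, n6 are mutually adjacent (a clique of size 5), so at least 5 colors are needed.
5 colors suffice: color red → {n2}; color blue → {n3}; color green → {n4, n5}; color yellow → {n1, n7}; color purple → {n6}.
Since 6 ≥ 5, a proper 6-coloring certainly exists.

Yes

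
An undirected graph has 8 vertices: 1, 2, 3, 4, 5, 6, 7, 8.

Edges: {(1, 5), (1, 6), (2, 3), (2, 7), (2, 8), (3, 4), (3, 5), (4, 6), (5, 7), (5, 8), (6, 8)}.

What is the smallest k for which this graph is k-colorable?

3

The cycle 3-4-6-8-5-3 has odd length 5, so it cannot be 2-colored; at least 3 colors are needed.
3 colors suffice: 1=blue, 2=red, 3=blue, 4=green, 5=red, 6=red, 7=blue, 8=blue. Each edge has distinct colors on its endpoints.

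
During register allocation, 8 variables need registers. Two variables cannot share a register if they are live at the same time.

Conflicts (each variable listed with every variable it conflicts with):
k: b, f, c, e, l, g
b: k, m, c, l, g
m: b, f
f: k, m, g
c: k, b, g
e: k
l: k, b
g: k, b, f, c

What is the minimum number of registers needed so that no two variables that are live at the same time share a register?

4

k, b, c, g pairwise conflict, so at least 4 registers are needed.
Using 4 registers: k=1, b=2, m=1, f=2, c=4, e=2, l=3, g=3. Every pair that conflicts lands in different registers.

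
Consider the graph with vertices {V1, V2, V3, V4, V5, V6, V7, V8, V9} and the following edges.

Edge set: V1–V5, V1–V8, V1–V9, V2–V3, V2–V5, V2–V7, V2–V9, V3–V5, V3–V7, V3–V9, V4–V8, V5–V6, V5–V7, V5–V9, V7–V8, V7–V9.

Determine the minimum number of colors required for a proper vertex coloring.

V2, V3, V5, V7, V9 form a clique, so at least 5 colors are needed.
One proper 5-coloring: V1=2, V2=4, V3=5, V4=2, V5=1, V6=2, V7=2, V8=1, V9=3. No two adjacent vertices share a color.

5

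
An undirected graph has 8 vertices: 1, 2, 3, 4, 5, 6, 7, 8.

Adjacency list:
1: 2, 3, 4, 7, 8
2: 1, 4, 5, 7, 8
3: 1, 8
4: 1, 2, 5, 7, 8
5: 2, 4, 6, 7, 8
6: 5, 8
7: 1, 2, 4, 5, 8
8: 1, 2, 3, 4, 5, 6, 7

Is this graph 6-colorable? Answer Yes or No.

Yes

The chromatic number is 5. 1, 2, 4, 7, 8 form a clique, so at least 5 colors are needed.
5 colors suffice: color red → {8}; color blue → {3, 6, 7}; color green → {1, 5}; color yellow → {2}; color purple → {4}.
Since 6 ≥ 5, a proper 6-coloring certainly exists.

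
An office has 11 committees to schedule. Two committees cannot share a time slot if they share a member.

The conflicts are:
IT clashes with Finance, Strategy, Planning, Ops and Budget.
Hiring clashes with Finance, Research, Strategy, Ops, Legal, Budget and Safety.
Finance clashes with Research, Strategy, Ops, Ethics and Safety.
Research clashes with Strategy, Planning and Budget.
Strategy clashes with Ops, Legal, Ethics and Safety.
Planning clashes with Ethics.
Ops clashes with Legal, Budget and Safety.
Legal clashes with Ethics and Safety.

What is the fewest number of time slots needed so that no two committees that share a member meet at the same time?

5

Hiring, Finance, Strategy, Ops, Safety are mutually in conflict, so at least 5 time slots are needed.
5 time slots suffice: IT=4, Hiring=4, Finance=3, Research=2, Strategy=1, Planning=1, Ops=2, Legal=3, Budget=1, Ethics=2, Safety=5. Each listed conflict is separated.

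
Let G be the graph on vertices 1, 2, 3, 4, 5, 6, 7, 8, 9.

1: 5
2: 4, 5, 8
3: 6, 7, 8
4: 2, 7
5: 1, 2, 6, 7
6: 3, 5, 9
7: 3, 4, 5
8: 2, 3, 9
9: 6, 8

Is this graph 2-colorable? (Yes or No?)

The cycle 6-3-8-2-5-6 has odd length 5, so it cannot be 2-colored; at least 3 colors are needed.
So 2 colors are not enough.

No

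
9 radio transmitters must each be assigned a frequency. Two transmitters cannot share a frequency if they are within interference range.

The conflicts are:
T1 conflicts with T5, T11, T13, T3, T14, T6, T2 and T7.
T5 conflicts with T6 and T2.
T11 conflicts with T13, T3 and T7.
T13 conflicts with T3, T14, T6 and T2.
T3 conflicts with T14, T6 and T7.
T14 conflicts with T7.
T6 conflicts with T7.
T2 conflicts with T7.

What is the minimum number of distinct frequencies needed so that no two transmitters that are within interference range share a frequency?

T1, T11, T13, T3 pairwise conflict, so at least 4 frequencies are needed.
Using 4 frequencies: T1=1, T5=3, T11=4, T13=3, T3=2, T14=4, T6=4, T2=2, T7=3. Each listed conflict is separated.

4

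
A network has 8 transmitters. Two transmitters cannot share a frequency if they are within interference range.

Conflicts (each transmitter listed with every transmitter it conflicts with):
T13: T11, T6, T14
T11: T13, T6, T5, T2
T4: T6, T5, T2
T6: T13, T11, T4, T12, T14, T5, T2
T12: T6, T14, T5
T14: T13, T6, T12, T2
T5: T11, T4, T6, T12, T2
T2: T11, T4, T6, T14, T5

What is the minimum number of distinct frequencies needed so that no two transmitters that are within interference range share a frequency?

4

T11, T6, T5, T2 pairwise conflict, so at least 4 frequencies are needed.
4 frequencies suffice: frequency 1 → {T6}; frequency 2 → {T14, T5}; frequency 3 → {T13, T12, T2}; frequency 4 → {T11, T4}. Each listed conflict is separated.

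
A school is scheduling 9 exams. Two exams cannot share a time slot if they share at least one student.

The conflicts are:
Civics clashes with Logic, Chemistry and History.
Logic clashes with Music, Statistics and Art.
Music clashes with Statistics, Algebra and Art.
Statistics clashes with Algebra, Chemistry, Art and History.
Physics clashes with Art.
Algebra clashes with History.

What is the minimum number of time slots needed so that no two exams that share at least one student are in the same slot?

4

Logic, Music, Statistics, Art pairwise conflict, so at least 4 time slots are needed.
4 time slots suffice: time slot 1 → {Civics, Statistics, Physics}; time slot 2 → {Chemistry, Art, History}; time slot 3 → {Music}; time slot 4 → {Logic, Algebra}. Each listed conflict is separated.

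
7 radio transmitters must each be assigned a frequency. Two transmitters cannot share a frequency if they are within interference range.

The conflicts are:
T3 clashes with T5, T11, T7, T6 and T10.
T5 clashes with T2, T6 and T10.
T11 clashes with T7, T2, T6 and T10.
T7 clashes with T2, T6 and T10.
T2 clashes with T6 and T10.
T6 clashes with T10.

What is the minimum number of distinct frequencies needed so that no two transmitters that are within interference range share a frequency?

T3, T11, T7, T6, T10 pairwise conflict, so at least 5 frequencies are needed.
5 frequencies suffice: frequency 1 → {T6}; frequency 2 → {T10}; frequency 3 → {T5, T7}; frequency 4 → {T3, T2}; frequency 5 → {T11}. No two conflicting transmitters share a frequency.

5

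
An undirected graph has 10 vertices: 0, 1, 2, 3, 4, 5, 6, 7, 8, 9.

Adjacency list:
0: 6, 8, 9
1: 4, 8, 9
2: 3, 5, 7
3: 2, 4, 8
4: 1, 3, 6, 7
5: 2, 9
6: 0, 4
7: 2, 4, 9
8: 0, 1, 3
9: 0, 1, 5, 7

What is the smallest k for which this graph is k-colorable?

The cycle 9-7-4-6-0-9 has odd length 5, so it cannot be 2-colored; at least 3 colors are needed.
3 colors suffice: color a → {2, 4, 8, 9}; color b → {0, 1, 3, 5, 7}; color c → {6}. Each edge has distinct colors on its endpoints.

3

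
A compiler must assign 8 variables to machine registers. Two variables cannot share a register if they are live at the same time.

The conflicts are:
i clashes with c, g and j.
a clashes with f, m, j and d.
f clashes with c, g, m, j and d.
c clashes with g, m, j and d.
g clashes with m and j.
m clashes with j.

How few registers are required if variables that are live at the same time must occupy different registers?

f, c, g, m, j all conflict with each other, so at least 5 registers are needed.
5 registers suffice: register 1 → {j, d}; register 2 → {a, c}; register 3 → {i, f}; register 4 → {g}; register 5 → {m}. Every pair that conflicts lands in different registers.

5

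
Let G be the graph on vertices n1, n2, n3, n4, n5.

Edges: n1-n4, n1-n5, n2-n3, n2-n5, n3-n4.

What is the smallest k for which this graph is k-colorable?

3

The cycle n1-n5-n2-n3-n4-n1 has odd length 5, so it cannot be 2-colored; at least 3 colors are needed.
One proper 3-coloring: n1=G, n2=R, n3=B, n4=R, n5=B. No two adjacent vertices share a color.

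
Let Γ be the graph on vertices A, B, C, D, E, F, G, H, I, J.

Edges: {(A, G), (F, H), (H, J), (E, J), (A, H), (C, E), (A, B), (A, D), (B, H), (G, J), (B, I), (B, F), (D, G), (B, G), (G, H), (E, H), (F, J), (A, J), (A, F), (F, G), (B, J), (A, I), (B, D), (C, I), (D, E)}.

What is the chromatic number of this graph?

A, B, F, G, H, J are pairwise adjacent (a clique of size 6), so at least 6 colors are needed.
A valid assignment using 6 colors: A=1, B=2, C=2, D=3, E=1, F=6, G=5, H=3, I=3, J=4. No two adjacent vertices share a color.

6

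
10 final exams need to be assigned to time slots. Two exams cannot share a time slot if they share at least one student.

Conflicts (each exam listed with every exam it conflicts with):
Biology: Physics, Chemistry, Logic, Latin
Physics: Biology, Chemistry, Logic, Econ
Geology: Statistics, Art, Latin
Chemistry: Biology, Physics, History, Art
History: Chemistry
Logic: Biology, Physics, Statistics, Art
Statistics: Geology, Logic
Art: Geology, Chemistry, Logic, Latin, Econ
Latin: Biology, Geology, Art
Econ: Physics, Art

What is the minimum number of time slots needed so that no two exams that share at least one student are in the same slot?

3

Biology, Physics, Chemistry are mutually in conflict, so at least 3 time slots are needed.
A valid assignment using 3 time slots: Biology=3, Physics=1, Geology=3, Chemistry=2, History=1, Logic=2, Statistics=1, Art=1, Latin=2, Econ=2. Each listed conflict is separated.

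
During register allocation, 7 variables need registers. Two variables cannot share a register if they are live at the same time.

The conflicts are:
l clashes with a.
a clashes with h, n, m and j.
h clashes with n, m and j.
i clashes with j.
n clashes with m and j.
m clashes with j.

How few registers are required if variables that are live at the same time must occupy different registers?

5

a, h, n, m, j are mutually in conflict, so at least 5 registers are needed.
5 registers suffice: register 1 → {l, j}; register 2 → {a, i}; register 3 → {m}; register 4 → {h}; register 5 → {n}. Every pair that conflicts lands in different registers.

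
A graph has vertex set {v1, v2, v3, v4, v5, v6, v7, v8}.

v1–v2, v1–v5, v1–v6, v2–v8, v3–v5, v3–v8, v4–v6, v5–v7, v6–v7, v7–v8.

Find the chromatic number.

3

The cycle v2-v8-v3-v5-v1-v2 has odd length 5, so it cannot be 2-colored; at least 3 colors are needed.
A valid assignment using 3 colors: v1=red, v2=blue, v3=green, v4=red, v5=blue, v6=blue, v7=green, v8=red. Every edge joins two different colors.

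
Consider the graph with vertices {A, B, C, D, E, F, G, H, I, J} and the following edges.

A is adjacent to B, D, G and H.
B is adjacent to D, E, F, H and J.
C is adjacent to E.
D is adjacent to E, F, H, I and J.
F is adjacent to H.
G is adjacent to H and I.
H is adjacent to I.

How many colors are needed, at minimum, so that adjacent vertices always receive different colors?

4

B, D, F, H are mutually adjacent (a clique of size 4), so at least 4 colors are needed.
One proper 4-coloring: A=yellow, B=green, C=red, D=red, E=blue, F=yellow, G=red, H=blue, I=green, J=blue. Each edge has distinct colors on its endpoints.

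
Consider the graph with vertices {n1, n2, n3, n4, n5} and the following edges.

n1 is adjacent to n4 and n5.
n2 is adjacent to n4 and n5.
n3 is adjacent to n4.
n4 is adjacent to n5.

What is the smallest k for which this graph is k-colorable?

3

n1, n4, n5 are pairwise adjacent, so at least 3 colors are needed.
3 colors suffice: n1=3, n2=3, n3=2, n4=1, n5=2. No two adjacent vertices share a color.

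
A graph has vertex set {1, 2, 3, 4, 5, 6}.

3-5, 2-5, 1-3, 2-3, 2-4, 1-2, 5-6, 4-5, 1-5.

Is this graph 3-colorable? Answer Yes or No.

No

1, 2, 3, 5 are pairwise adjacent (a clique of size 4), so at least 4 colors are needed.
So 3 colors are not enough.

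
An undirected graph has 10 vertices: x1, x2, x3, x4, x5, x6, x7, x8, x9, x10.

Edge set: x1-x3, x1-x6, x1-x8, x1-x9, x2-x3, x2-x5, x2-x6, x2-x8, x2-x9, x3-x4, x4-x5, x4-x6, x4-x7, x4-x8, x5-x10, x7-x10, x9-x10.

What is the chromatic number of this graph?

x2 and x6 are adjacent, so at least 2 colors are needed.
2 colors suffice: color 1 → {x1, x2, x4, x10}; color 2 → {x3, x5, x6, x7, x8, x9}. Each edge has distinct colors on its endpoints.

2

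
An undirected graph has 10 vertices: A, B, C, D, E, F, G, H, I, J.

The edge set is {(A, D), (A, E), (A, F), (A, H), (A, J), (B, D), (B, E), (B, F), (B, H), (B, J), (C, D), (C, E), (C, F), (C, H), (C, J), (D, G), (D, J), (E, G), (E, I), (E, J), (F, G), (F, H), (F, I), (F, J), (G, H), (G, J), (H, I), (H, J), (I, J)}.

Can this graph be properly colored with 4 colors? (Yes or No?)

The chromatic number is 4. F, H, I, J are mutually adjacent (a clique of size 4), so at least 4 colors are needed.
A valid assignment using 4 colors: A=yellow, B=yellow, C=yellow, D=blue, E=blue, F=blue, G=yellow, H=green, I=yellow, J=red.
That is already a proper 4-coloring.

Yes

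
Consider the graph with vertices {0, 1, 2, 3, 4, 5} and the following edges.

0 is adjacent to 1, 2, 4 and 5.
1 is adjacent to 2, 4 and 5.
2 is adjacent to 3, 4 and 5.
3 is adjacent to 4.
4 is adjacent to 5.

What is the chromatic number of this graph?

5

0, 1, 2, 4, 5 are mutually adjacent (a clique of size 5), so at least 5 colors are needed.
5 colors suffice: color red → {4}; color blue → {2}; color green → {3, 5}; color yellow → {1}; color purple → {0}. Each edge has distinct colors on its endpoints.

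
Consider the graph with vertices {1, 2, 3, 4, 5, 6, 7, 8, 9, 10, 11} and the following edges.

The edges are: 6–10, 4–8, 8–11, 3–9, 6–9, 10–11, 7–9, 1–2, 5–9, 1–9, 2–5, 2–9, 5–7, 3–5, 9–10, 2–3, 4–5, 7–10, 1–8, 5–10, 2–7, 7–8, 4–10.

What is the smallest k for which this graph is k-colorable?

2, 5, 7, 9 form a clique, so at least 4 colors are needed.
A valid assignment using 4 colors: 1=blue, 2=green, 3=yellow, 4=yellow, 5=blue, 6=blue, 7=yellow, 8=red, 9=red, 10=green, 11=blue. Every edge joins two different colors.

4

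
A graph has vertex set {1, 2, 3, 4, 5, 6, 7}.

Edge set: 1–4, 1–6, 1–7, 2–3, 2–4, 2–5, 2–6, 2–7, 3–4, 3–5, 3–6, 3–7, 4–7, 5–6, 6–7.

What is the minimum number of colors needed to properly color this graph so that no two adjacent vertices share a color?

2, 3, 4, 7 form a clique, so at least 4 colors are needed.
4 colors suffice: color red → {4, 6}; color blue → {1, 2}; color green → {5, 7}; color yellow → {3}. No two adjacent vertices share a color.

4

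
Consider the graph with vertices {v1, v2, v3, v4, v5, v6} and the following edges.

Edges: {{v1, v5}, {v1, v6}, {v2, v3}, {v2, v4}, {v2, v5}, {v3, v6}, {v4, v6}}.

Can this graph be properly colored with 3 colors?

Yes

The chromatic number is 3. The cycle v2-v5-v1-v6-v4-v2 has odd length 5, so it cannot be 2-colored; at least 3 colors are needed.
3 colors suffice: color red → {v2, v6}; color blue → {v1, v3, v4}; color green → {v5}.
That is already a proper 3-coloring.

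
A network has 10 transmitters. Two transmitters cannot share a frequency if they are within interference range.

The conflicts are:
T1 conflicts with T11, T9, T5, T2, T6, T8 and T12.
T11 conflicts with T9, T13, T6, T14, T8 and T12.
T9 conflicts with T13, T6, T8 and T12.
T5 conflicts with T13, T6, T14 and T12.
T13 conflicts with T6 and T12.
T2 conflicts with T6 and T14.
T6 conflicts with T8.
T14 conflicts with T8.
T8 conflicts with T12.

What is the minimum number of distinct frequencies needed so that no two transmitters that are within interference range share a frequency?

5

T1, T11, T9, T6, T8 pairwise conflict, so at least 5 frequencies are needed.
A valid assignment using 5 frequencies: T1=2, T11=3, T9=5, T5=3, T13=2, T2=3, T6=1, T14=1, T8=4, T12=1. Every pair that conflicts lands in different frequencies.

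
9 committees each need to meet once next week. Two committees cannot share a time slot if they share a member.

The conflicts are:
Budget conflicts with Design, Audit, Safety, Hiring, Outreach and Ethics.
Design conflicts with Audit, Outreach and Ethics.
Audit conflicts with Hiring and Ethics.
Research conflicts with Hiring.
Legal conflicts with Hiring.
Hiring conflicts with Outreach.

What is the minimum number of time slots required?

4

Budget, Design, Audit, Ethics are mutually in conflict, so at least 4 time slots are needed.
4 time slots suffice: Budget=1, Design=2, Audit=3, Research=1, Legal=1, Safety=2, Hiring=2, Outreach=3, Ethics=4. Every pair that conflicts lands in different time slots.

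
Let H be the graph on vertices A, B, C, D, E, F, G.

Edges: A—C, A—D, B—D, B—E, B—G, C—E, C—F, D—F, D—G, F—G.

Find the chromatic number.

3

D, F, G form a triangle, so at least 3 colors are needed.
3 colors suffice: color 1 → {C, D}; color 2 → {A, B, F}; color 3 → {E, G}. Every edge joins two different colors.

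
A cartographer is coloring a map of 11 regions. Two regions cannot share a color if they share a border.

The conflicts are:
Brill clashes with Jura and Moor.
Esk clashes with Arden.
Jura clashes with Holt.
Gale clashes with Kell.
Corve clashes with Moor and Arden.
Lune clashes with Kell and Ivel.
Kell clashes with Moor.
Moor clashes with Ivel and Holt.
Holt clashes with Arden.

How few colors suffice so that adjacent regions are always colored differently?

2

Moor and Ivel conflict, so at least 2 colors are needed.
One proper 2-coloring: Brill=2, Esk=2, Jura=1, Gale=1, Corve=2, Lune=1, Kell=2, Moor=1, Ivel=2, Holt=2, Arden=1. No two conflicting regions share a color.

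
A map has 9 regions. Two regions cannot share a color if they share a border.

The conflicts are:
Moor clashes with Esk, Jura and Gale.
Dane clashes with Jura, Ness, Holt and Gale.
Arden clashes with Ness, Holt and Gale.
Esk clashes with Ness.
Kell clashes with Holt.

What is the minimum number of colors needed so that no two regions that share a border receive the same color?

3

The cycle Ness-Dane-Gale-Moor-Esk-Ness has odd length 5, so it cannot be 2-colored; at least 3 colors are needed.
One proper 3-coloring: Moor=1, Dane=1, Arden=1, Esk=3, Jura=2, Ness=2, Kell=1, Holt=2, Gale=2. Every pair that conflicts lands in different colors.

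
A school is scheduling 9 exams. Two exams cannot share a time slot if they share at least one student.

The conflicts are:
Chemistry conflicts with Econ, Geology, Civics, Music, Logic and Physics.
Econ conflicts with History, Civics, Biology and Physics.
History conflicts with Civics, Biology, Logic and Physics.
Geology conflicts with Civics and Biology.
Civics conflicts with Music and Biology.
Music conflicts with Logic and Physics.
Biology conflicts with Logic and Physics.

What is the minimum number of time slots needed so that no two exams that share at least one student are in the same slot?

Econ, History, Biology, Physics pairwise conflict, so at least 4 time slots are needed.
4 time slots suffice: time slot 1 → {Civics, Logic, Physics}; time slot 2 → {Chemistry, Biology}; time slot 3 → {Econ, Geology, Music}; time slot 4 → {History}. Each listed conflict is separated.

4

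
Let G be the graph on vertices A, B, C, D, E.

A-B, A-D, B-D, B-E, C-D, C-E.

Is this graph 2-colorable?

No

A, B, D are pairwise adjacent, so at least 3 colors are needed.
So 2 colors are not enough.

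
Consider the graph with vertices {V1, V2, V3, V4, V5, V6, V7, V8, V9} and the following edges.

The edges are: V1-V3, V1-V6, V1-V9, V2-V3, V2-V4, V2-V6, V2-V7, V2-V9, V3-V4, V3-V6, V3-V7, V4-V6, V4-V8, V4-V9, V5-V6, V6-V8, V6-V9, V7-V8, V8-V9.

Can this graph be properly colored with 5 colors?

Yes

The chromatic number is 4. V2, V4, V6, V9 are pairwise adjacent (a clique of size 4), so at least 4 colors are needed.
4 colors suffice: color 1 → {V6, V7}; color 2 → {V1, V4, V5}; color 3 → {V3, V9}; color 4 → {V2, V8}.
Since 5 ≥ 4, a proper 5-coloring certainly exists.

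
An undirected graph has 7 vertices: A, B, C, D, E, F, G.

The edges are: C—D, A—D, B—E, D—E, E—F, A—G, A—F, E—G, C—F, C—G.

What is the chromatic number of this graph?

2

A and D are adjacent, so at least 2 colors are needed.
2 colors suffice: color 1 → {A, C, E}; color 2 → {B, D, F, G}. No two adjacent vertices share a color.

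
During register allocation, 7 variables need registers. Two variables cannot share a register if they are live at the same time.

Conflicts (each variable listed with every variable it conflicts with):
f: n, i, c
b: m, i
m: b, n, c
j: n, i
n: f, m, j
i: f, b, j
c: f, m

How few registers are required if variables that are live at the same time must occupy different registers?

The cycle n-f-i-b-m-n has odd length 5, so it cannot be 2-colored; at least 3 registers are needed.
Using 3 registers: f=2, b=2, m=1, j=2, n=3, i=1, c=3. No two conflicting variables share a register.

3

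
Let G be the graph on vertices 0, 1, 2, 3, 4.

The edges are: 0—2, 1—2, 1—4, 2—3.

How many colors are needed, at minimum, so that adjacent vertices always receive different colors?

1 and 4 are adjacent, so at least 2 colors are needed.
One proper 2-coloring: 0=blue, 1=blue, 2=red, 3=blue, 4=red. Every edge joins two different colors.

2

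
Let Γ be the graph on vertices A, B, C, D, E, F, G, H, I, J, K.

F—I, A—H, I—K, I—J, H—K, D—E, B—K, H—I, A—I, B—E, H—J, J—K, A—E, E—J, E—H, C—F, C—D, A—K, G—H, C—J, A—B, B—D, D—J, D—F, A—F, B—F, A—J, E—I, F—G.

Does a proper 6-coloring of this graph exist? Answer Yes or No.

The chromatic number is 5. A, E, H, I, J form a clique, so at least 5 colors are needed.
5 colors suffice: A=red, B=green, C=green, D=red, E=yellow, F=blue, G=red, H=purple, I=green, J=blue, K=yellow.
Since 6 ≥ 5, a proper 6-coloring certainly exists.

Yes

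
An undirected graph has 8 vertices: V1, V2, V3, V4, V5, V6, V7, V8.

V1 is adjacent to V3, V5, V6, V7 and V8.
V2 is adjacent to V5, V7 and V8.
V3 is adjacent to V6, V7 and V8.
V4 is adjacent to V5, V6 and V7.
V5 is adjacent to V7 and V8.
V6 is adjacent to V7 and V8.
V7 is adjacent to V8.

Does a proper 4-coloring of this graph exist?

No

V1, V3, V6, V7, V8 are pairwise adjacent (a clique of size 5), so at least 5 colors are needed.
So 4 colors are not enough.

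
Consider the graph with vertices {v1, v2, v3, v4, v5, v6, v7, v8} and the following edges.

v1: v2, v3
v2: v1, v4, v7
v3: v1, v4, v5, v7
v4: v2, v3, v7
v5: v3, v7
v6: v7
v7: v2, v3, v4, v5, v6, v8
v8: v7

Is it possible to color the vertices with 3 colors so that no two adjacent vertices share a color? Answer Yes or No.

Yes

The chromatic number is 3. v2, v4, v7 form a triangle, so at least 3 colors are needed.
3 colors suffice: color 1 → {v1, v7}; color 2 → {v2, v3, v6, v8}; color 3 → {v4, v5}.
That is already a proper 3-coloring.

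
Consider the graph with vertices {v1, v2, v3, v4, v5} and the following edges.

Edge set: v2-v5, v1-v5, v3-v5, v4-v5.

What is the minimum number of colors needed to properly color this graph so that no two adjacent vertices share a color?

2

v3 and v5 are adjacent, so at least 2 colors are needed.
2 colors suffice: color R → {v5}; color B → {v1, v2, v3, v4}. Each edge has distinct colors on its endpoints.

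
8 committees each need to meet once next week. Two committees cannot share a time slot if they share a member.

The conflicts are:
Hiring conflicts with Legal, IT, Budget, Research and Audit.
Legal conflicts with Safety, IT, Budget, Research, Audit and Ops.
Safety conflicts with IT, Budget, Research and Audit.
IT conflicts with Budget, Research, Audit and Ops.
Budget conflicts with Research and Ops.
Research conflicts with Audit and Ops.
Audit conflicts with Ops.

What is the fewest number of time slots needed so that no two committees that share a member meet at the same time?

Legal, IT, Budget, Research, Ops all conflict with each other, so at least 5 time slots are needed.
A valid assignment using 5 time slots: Hiring=5, Legal=2, Safety=5, IT=1, Budget=4, Research=3, Audit=4, Ops=5. No two conflicting committees share a time slot.

5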